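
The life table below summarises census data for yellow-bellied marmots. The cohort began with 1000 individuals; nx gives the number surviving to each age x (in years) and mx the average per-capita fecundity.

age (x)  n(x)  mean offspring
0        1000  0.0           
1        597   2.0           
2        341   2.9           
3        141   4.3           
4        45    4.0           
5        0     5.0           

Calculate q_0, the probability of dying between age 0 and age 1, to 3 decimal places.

lx = nx/n0 = nx/1000: 1, 0.597, 0.341, 0.141, 0.045, 0
q_0 = (l_0 − l_1) / l_0 = (1 − 0.597) / 1
     = 0.403 / 1 = 0.403 → 0.403

0.403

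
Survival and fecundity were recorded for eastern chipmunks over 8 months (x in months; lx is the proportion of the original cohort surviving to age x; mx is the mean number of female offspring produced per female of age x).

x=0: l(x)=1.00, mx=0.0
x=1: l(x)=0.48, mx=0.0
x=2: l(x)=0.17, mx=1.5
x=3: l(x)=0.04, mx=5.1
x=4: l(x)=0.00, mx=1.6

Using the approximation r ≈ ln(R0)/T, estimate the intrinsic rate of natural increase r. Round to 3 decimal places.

-0.319

R0 = Σ lx·mx = 0 + 0 + 0.255 + 0.204 + 0 = 0.459
Σ x·lx·mx = 1.122; T = 1.122/0.459 = 2.44444…
r ≈ ln(R0)/T = ln(0.459)/2.44444… = -0.31856… → -0.319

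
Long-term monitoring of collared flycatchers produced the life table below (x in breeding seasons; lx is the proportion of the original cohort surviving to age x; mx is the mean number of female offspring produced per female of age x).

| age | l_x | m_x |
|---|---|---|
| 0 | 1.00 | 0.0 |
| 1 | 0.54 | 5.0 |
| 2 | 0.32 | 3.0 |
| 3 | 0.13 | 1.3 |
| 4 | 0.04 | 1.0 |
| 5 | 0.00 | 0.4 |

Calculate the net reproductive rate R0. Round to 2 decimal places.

3.87

lx·mx by age: 0, 2.7, 0.96, 0.169, 0.04, 0
R0 = Σ lx·mx = 3.869 → 3.87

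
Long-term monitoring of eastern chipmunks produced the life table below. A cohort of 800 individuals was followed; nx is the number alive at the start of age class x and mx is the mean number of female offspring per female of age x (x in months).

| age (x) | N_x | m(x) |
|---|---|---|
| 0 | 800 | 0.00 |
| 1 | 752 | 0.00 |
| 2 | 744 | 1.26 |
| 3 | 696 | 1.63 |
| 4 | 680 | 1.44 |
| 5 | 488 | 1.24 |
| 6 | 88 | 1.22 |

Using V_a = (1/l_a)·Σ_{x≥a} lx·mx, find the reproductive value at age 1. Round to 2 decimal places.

lx = nx/n0 = nx/800: 1, 0.94, 0.93, 0.87, 0.85, 0.61, 0.11
lx·mx for x ≥ 1: 0, 1.1718, 1.4181, 1.224, 0.7564, 0.1342 → sum = 4.7045
V_1 = 4.7045 / l_1 = 4.7045 / 0.94 = 5.004787… → 5.00

5.00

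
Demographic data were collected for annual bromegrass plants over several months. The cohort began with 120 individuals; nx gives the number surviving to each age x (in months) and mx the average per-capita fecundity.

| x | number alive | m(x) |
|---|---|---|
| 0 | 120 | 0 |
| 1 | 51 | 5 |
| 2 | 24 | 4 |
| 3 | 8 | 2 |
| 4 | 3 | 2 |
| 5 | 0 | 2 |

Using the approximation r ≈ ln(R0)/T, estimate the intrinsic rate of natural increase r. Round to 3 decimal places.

0.815

lx = nx/n0 = nx/120: 1, 0.425, 0.2, 0.06667…, 0.025, 0
R0 = Σ lx·mx = 0 + 2.125 + 0.8 + 0.13333… + 0.05 + 0 = 3.108333…
Σ x·lx·mx = 4.325…; T = 4.325…/3.108333… = 1.39142…
r ≈ ln(R0)/T = ln(3.108333…)/1.39142… = 0.81506… → 0.815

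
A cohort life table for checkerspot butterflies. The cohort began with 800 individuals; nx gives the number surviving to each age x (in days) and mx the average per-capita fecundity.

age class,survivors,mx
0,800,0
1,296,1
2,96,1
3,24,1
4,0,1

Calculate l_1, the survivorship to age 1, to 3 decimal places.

0.370

l_1 = n_1/n_0 = 296/800 = 0.37 → 0.370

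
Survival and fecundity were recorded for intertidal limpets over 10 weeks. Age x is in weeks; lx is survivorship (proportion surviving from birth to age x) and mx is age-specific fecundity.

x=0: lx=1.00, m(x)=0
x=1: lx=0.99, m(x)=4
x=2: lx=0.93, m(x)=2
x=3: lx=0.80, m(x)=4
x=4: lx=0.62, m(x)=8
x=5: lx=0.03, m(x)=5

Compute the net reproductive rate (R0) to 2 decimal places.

lx·mx by age: 0, 3.96, 1.86, 3.2, 4.96, 0.15
R0 = Σ lx·mx = 14.13 → 14.13

14.13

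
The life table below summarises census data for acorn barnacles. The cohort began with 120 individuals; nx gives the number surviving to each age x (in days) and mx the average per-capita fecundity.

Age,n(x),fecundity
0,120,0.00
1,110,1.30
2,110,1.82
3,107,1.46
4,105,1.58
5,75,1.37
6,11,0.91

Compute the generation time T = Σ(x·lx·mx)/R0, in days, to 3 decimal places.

2.891

lx = nx/n0 = nx/120: 1, 0.91667…, 0.91667…, 0.89167…, 0.875, 0.625, 0.09167…
lx·mx: 0, 1.191667…, 1.668333…, 1.301833…, 1.3825, 0.85625, 0.083417… → R0 = 6.484…
x·lx·mx: 0, 1.191667…, 3.336667…, 3.9055…, 5.53, 4.28125, 0.5005… → Σ = 18.745583…
T = 18.745583… / 6.484… = 2.891052… → 2.891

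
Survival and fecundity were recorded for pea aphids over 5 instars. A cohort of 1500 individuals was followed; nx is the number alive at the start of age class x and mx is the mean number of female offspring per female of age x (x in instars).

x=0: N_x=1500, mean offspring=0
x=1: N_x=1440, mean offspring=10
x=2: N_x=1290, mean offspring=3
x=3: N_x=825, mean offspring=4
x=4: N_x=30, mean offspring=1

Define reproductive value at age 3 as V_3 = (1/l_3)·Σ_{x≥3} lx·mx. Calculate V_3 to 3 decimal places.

lx = nx/n0 = nx/1500: 1, 0.96, 0.86, 0.55, 0.02
lx·mx for x ≥ 3: 2.2, 0.02 → sum = 2.22
V_3 = 2.22 / l_3 = 2.22 / 0.55 = 4.036364… → 4.036

4.036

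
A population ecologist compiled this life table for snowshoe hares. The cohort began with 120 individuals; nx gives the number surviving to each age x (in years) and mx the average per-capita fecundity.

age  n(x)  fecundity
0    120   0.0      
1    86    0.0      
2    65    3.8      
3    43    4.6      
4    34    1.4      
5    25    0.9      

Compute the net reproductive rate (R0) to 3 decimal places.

4.291

lx = nx/n0 = nx/120: 1, 0.71667…, 0.54167…, 0.35833…, 0.28333…, 0.20833…
lx·mx by age: 0, 0, 2.058333…, 1.648333…, 0.396667…, 0.1875…
R0 = Σ lx·mx = 4.290833… → 4.291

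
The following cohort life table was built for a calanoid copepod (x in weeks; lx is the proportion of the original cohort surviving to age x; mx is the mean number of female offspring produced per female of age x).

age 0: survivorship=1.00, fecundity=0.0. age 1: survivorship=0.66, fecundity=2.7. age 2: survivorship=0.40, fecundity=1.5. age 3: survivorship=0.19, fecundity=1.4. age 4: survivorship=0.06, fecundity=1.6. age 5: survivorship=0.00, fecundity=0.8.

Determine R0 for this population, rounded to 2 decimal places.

lx·mx by age: 0, 1.782, 0.6, 0.266, 0.096, 0
R0 = Σ lx·mx = 2.744 → 2.74

2.74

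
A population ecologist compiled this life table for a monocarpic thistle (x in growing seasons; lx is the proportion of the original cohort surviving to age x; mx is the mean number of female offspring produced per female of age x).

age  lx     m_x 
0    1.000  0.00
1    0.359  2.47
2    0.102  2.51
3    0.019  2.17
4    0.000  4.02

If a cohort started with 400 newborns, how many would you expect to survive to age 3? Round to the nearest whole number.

Expected survivors = N0 · l_3 = 400 × 0.019 = 7.6 → 8

8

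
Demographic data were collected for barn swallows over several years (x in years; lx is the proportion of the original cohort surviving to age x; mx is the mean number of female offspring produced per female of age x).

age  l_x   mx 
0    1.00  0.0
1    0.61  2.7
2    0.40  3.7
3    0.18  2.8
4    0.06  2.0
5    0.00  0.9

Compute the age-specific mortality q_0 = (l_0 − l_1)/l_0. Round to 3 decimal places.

q_0 = (l_0 − l_1) / l_0 = (1 − 0.61) / 1
     = 0.39 / 1 = 0.39 → 0.390

0.390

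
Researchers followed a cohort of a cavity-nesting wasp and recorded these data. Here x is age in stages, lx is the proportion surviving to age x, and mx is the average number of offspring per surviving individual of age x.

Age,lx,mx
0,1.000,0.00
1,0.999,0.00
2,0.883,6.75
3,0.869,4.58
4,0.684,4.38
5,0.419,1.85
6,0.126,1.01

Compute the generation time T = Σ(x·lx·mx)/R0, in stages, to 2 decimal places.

lx·mx: 0, 0, 5.96025, 3.98002, 2.99592, 0.77515, 0.12726 → R0 = 13.8386
x·lx·mx: 0, 0, 11.9205, 11.94006, 11.98368, 3.87575, 0.76356 → Σ = 40.48355
T = 40.48355 / 13.8386 = 2.925408… → 2.93

2.93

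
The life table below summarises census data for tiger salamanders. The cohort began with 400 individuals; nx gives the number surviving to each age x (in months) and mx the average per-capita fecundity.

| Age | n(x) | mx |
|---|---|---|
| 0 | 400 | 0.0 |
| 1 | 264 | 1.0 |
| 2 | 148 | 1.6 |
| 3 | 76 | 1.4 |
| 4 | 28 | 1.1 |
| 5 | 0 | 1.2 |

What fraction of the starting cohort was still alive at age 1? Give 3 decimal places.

0.660

l_1 = n_1/n_0 = 264/400 = 0.66 → 0.660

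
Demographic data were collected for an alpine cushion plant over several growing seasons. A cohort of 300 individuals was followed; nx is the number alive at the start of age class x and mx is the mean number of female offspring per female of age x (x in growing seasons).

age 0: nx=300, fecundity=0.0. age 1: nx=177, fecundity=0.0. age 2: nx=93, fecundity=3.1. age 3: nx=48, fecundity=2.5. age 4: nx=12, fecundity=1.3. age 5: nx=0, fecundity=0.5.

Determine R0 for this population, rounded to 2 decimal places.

1.41

lx = nx/n0 = nx/300: 1, 0.59, 0.31, 0.16, 0.04, 0
lx·mx by age: 0, 0, 0.961, 0.4, 0.052, 0
R0 = Σ lx·mx = 1.413 → 1.41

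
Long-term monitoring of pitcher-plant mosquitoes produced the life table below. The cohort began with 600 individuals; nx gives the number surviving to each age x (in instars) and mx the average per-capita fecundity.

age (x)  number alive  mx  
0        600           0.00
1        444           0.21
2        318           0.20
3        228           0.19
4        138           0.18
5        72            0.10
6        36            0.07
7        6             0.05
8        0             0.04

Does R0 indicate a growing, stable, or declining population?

lx = nx/n0 = nx/600: 1, 0.74, 0.53, 0.38, 0.23, 0.12, 0.06, 0.01, 0
R0 = Σ lx·mx = 0 + 0.1554 + 0.106 + 0.0722 + 0.0414 + 0.012 + 0.0042 + 0.0005 + 0 = 0.3917
R0 < 1, so the population is declining.

declining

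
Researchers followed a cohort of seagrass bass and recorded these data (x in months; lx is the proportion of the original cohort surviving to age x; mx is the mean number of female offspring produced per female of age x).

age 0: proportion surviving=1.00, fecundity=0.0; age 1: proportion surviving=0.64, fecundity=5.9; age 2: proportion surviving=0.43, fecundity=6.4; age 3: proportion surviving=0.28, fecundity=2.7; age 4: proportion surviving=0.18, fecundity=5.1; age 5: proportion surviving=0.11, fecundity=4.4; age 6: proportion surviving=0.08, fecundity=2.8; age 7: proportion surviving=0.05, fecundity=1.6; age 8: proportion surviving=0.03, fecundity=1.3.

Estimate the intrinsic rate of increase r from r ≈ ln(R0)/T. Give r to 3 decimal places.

1.001

R0 = Σ lx·mx = 0 + 3.776 + 2.752 + 0.756 + 0.918 + 0.484 + 0.224 + 0.08 + 0.039 = 9.029
Σ x·lx·mx = 19.856; T = 19.856/9.029 = 2.19914…
r ≈ ln(R0)/T = ln(9.029)/2.19914… = 1.00059… → 1.001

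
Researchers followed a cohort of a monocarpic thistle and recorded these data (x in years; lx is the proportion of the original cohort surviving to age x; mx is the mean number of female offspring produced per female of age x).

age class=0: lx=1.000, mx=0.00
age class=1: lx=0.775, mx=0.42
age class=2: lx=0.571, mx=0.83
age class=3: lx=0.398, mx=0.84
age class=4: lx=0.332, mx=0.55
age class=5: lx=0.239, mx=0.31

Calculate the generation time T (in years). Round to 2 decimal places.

2.43

lx·mx: 0, 0.3255, 0.47393, 0.33432, 0.1826, 0.07409 → R0 = 1.39044
x·lx·mx: 0, 0.3255, 0.94786, 1.00296, 0.7304, 0.37045 → Σ = 3.37717
T = 3.37717 / 1.39044 = 2.42885… → 2.43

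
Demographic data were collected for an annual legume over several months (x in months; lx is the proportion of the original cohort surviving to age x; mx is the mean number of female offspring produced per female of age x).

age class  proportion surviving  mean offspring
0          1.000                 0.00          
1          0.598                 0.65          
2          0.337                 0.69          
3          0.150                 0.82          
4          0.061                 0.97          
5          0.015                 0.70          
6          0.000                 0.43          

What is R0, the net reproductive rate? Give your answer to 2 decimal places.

0.81

lx·mx by age: 0, 0.3887, 0.23253, 0.123, 0.05917, 0.0105, 0
R0 = Σ lx·mx = 0.8139 → 0.81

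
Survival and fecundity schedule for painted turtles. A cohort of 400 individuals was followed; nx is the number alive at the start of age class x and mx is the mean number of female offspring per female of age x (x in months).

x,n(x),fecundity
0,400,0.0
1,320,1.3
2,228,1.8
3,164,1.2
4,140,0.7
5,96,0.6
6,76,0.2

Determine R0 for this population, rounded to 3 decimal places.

lx = nx/n0 = nx/400: 1, 0.8, 0.57, 0.41, 0.35, 0.24, 0.19
lx·mx by age: 0, 1.04, 1.026, 0.492, 0.245, 0.144, 0.038
R0 = Σ lx·mx = 2.985 → 2.985

2.985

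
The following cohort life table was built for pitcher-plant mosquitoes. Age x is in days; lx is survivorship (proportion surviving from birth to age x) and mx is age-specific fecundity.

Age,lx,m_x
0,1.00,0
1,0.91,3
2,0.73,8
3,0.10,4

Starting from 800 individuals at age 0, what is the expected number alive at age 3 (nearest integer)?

80

Expected survivors = N0 · l_3 = 800 × 0.10 = 80 → 80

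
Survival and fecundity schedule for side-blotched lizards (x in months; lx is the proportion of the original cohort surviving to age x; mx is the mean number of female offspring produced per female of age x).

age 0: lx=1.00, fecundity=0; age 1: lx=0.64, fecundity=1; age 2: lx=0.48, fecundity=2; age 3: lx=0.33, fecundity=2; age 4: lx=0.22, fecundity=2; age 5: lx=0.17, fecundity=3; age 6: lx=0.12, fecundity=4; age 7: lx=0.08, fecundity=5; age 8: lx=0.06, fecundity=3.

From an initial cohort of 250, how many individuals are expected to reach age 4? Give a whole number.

Expected survivors = N0 · l_4 = 250 × 0.22 = 55 → 55

55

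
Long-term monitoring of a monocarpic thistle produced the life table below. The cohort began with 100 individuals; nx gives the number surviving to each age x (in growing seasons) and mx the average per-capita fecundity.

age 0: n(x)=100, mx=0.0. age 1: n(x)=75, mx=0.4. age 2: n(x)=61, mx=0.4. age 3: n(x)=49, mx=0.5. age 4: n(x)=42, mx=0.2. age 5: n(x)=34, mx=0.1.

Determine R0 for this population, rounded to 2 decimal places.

lx = nx/n0 = nx/100: 1, 0.75, 0.61, 0.49, 0.42, 0.34
lx·mx by age: 0, 0.3, 0.244, 0.245, 0.084, 0.034
R0 = Σ lx·mx = 0.907 → 0.91

0.91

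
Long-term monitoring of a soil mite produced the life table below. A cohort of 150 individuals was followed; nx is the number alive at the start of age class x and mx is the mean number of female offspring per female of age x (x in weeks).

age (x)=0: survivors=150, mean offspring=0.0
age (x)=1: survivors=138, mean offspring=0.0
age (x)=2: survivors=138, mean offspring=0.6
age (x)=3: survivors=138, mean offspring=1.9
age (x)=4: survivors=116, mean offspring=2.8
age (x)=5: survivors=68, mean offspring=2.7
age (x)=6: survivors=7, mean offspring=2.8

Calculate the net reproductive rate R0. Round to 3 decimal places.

5.820

lx = nx/n0 = nx/150: 1, 0.92, 0.92, 0.92, 0.77333…, 0.45333…, 0.04667…
lx·mx by age: 0, 0, 0.552, 1.748, 2.165333…, 1.224…, 0.130667…
R0 = Σ lx·mx = 5.82… → 5.820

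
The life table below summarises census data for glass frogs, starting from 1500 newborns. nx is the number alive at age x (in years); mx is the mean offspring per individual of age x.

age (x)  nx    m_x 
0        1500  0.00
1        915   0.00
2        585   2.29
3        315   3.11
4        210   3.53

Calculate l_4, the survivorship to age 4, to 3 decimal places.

0.140

l_4 = n_4/n_0 = 210/1500 = 0.14 → 0.140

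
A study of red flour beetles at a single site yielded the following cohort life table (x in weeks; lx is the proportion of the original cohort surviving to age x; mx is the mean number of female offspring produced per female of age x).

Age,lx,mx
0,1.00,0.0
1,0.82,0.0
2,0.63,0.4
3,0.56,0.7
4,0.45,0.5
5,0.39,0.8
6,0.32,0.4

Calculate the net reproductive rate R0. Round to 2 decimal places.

lx·mx by age: 0, 0, 0.252, 0.392, 0.225, 0.312, 0.128
R0 = Σ lx·mx = 1.309 → 1.31

1.31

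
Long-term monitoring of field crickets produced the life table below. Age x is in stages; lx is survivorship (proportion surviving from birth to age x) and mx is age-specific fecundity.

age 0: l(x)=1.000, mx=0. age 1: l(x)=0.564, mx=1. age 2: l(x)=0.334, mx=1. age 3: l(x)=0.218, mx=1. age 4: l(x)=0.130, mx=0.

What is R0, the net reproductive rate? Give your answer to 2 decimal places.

lx·mx by age: 0, 0.564, 0.334, 0.218, 0
R0 = Σ lx·mx = 1.116 → 1.12

1.12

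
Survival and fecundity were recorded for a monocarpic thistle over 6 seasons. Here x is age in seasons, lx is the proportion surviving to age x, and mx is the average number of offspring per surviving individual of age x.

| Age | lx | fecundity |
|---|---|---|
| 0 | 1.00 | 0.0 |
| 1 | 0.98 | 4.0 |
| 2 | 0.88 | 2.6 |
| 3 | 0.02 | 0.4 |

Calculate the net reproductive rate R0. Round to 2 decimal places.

lx·mx by age: 0, 3.92, 2.288, 0.008
R0 = Σ lx·mx = 6.216 → 6.22

6.22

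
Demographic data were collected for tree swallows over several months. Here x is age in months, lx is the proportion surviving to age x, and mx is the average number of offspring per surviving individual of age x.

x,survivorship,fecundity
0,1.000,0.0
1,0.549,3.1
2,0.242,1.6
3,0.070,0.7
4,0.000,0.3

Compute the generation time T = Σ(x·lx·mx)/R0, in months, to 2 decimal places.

1.23

lx·mx: 0, 1.7019, 0.3872, 0.049, 0 → R0 = 2.1381
x·lx·mx: 0, 1.7019, 0.7744, 0.147, 0 → Σ = 2.6233
T = 2.6233 / 2.1381 = 1.22693… → 1.23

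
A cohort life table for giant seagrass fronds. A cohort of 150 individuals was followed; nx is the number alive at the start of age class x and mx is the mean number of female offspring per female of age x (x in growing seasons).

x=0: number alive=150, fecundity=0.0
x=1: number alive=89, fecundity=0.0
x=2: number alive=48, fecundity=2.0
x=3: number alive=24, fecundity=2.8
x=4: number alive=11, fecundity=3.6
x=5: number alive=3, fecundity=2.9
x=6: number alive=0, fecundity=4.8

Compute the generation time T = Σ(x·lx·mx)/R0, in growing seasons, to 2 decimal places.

lx = nx/n0 = nx/150: 1, 0.59333…, 0.32, 0.16, 0.07333…, 0.02, 0
lx·mx: 0, 0, 0.64, 0.448, 0.264…, 0.058, 0 → R0 = 1.41…
x·lx·mx: 0, 0, 1.28, 1.344, 1.056…, 0.29, 0 → Σ = 3.97…
T = 3.97… / 1.41… = 2.815603… → 2.82

2.82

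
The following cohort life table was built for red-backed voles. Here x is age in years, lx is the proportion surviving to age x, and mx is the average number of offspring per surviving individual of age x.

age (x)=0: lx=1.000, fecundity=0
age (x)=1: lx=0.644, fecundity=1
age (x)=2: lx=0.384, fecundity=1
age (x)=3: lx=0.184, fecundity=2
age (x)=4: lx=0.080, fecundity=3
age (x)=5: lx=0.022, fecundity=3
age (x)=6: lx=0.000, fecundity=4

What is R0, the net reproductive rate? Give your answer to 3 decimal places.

lx·mx by age: 0, 0.644, 0.384, 0.368, 0.24, 0.066, 0
R0 = Σ lx·mx = 1.702 → 1.702

1.702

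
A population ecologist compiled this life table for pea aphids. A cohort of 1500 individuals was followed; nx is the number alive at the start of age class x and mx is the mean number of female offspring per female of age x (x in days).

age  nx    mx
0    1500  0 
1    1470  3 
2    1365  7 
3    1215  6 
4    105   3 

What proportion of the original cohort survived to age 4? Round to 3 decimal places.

0.070

l_4 = n_4/n_0 = 105/1500 = 0.07 → 0.070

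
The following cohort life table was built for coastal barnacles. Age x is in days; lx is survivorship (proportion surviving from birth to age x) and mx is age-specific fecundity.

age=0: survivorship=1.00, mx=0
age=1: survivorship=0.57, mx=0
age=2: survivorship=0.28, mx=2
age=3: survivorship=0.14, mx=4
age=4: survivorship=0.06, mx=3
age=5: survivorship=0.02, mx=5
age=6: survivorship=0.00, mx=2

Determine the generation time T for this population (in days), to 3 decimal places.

2.871

lx·mx: 0, 0, 0.56, 0.56, 0.18, 0.1, 0 → R0 = 1.4
x·lx·mx: 0, 0, 1.12, 1.68, 0.72, 0.5, 0 → Σ = 4.02
T = 4.02 / 1.4 = 2.871429… → 2.871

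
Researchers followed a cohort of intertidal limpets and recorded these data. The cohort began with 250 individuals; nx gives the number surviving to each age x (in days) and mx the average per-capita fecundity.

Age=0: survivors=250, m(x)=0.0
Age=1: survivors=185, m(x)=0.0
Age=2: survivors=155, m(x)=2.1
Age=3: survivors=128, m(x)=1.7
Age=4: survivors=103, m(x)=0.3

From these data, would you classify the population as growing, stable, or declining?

lx = nx/n0 = nx/250: 1, 0.74, 0.62, 0.512, 0.412
R0 = Σ lx·mx = 0 + 0 + 1.302 + 0.8704 + 0.1236 = 2.296
R0 > 1, so the population is growing.

growing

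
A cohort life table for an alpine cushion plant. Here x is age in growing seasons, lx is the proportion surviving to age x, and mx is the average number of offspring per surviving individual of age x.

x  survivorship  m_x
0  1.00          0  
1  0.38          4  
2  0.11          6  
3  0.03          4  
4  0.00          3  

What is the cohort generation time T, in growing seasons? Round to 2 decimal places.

1.39

lx·mx: 0, 1.52, 0.66, 0.12, 0 → R0 = 2.3
x·lx·mx: 0, 1.52, 1.32, 0.36, 0 → Σ = 3.2
T = 3.2 / 2.3 = 1.391304… → 1.39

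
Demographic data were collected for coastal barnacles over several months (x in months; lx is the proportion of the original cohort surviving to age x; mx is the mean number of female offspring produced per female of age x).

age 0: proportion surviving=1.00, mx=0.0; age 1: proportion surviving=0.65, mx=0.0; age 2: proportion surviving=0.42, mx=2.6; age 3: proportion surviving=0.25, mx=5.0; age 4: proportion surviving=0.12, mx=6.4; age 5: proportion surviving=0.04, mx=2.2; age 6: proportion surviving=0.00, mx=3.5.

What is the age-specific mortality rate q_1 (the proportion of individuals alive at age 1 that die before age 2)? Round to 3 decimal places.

q_1 = (l_1 − l_2) / l_1 = (0.65 − 0.42) / 0.65
     = 0.23 / 0.65 = 0.353846… → 0.354

0.354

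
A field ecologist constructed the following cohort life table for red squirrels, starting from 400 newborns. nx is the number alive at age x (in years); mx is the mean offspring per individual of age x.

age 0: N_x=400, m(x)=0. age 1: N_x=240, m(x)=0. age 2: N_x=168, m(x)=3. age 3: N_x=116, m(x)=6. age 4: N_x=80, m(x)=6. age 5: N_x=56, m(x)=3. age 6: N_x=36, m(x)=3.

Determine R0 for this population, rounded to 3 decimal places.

lx = nx/n0 = nx/400: 1, 0.6, 0.42, 0.29, 0.2, 0.14, 0.09
lx·mx by age: 0, 0, 1.26, 1.74, 1.2, 0.42, 0.27
R0 = Σ lx·mx = 4.89 → 4.890

4.890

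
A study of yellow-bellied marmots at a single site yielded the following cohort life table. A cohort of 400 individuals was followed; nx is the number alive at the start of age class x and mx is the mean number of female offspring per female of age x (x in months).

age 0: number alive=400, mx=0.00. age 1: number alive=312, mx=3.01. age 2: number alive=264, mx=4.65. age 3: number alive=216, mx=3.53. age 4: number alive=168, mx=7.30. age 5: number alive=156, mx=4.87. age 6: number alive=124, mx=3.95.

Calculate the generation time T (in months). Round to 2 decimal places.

3.21

lx = nx/n0 = nx/400: 1, 0.78, 0.66, 0.54, 0.42, 0.39, 0.31
lx·mx: 0, 2.3478, 3.069, 1.9062, 3.066, 1.8993, 1.2245 → R0 = 13.5128
x·lx·mx: 0, 2.3478, 6.138, 5.7186, 12.264, 9.4965, 7.347 → Σ = 43.3119
T = 43.3119 / 13.5128 = 3.20525… → 3.21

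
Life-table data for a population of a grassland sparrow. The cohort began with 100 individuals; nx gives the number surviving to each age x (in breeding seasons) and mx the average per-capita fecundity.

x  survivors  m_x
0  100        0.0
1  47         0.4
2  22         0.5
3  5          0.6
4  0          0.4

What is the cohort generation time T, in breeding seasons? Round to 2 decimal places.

lx = nx/n0 = nx/100: 1, 0.47, 0.22, 0.05, 0
lx·mx: 0, 0.188, 0.11, 0.03, 0 → R0 = 0.328
x·lx·mx: 0, 0.188, 0.22, 0.09, 0 → Σ = 0.498
T = 0.498 / 0.328 = 1.518293… → 1.52

1.52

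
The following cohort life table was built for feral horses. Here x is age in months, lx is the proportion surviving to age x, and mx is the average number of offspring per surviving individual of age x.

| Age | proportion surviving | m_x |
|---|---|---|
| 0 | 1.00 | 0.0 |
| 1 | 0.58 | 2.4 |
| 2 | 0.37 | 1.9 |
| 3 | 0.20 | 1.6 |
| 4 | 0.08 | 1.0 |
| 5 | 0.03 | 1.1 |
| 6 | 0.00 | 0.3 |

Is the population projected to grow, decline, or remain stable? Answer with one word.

R0 = Σ lx·mx = 0 + 1.392 + 0.703 + 0.32 + 0.08 + 0.033 + 0 = 2.528
R0 > 1, so the population is growing.

growing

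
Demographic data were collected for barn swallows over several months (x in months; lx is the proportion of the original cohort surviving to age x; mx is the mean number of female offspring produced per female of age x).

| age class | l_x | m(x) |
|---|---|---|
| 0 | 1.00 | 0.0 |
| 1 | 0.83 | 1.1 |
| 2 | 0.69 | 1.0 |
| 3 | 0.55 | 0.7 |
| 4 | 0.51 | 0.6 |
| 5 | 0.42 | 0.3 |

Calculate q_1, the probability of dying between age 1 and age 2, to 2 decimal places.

q_1 = (l_1 − l_2) / l_1 = (0.83 − 0.69) / 0.83
     = 0.14 / 0.83 = 0.168675… → 0.17

0.17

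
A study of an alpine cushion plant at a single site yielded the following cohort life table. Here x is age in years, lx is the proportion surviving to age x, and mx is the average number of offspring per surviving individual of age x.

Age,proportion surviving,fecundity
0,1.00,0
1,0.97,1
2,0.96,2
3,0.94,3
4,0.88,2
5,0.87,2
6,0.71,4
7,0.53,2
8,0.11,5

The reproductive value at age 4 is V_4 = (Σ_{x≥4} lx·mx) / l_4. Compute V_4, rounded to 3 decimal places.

lx·mx for x ≥ 4: 1.76, 1.74, 2.84, 1.06, 0.55 → sum = 7.95
V_4 = 7.95 / l_4 = 7.95 / 0.88 = 9.034091… → 9.034

9.034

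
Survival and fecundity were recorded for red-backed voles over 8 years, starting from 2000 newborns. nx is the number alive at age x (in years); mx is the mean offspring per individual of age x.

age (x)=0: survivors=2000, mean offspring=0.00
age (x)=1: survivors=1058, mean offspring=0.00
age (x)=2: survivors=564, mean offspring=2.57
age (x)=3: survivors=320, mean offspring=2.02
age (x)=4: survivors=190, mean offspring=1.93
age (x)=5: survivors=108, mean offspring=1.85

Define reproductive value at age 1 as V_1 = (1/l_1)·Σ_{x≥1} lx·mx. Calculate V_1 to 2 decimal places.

lx = nx/n0 = nx/2000: 1, 0.529, 0.282, 0.16, 0.095, 0.054
lx·mx for x ≥ 1: 0, 0.72474, 0.3232, 0.18335, 0.0999 → sum = 1.33119
V_1 = 1.33119 / l_1 = 1.33119 / 0.529 = 2.516427… → 2.52

2.52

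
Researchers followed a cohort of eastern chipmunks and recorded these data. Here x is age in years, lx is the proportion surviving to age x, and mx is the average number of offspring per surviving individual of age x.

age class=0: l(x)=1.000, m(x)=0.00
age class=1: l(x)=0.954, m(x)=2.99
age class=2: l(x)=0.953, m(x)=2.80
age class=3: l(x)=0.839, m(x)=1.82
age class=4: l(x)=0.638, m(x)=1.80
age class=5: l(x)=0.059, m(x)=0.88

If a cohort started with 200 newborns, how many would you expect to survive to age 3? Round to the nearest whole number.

168

Expected survivors = N0 · l_3 = 200 × 0.839 = 167.8 → 168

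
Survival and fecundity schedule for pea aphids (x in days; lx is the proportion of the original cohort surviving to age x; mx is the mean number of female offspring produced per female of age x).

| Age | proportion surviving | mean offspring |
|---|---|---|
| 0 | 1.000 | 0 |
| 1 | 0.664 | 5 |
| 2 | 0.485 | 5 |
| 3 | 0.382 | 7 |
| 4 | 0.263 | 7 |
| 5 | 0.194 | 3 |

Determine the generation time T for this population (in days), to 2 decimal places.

2.44

lx·mx: 0, 3.32, 2.425, 2.674, 1.841, 0.582 → R0 = 10.842
x·lx·mx: 0, 3.32, 4.85, 8.022, 7.364, 2.91 → Σ = 26.466
T = 26.466 / 10.842 = 2.441063… → 2.44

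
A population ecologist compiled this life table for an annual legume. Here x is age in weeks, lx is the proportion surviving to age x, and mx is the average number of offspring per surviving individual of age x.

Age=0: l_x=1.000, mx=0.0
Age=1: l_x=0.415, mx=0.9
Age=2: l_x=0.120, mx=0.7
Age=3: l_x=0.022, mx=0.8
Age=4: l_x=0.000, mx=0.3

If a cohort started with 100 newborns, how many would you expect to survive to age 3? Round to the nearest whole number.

Expected survivors = N0 · l_3 = 100 × 0.022 = 2.2 → 2

2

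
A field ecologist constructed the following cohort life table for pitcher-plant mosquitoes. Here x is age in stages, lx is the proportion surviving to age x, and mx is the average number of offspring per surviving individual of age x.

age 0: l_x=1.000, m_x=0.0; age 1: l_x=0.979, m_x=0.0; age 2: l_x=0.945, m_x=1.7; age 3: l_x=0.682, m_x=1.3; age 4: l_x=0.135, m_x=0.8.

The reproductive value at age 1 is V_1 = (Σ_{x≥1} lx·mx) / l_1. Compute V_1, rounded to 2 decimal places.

lx·mx for x ≥ 1: 0, 1.6065, 0.8866, 0.108 → sum = 2.6011
V_1 = 2.6011 / l_1 = 2.6011 / 0.979 = 2.656895… → 2.66

2.66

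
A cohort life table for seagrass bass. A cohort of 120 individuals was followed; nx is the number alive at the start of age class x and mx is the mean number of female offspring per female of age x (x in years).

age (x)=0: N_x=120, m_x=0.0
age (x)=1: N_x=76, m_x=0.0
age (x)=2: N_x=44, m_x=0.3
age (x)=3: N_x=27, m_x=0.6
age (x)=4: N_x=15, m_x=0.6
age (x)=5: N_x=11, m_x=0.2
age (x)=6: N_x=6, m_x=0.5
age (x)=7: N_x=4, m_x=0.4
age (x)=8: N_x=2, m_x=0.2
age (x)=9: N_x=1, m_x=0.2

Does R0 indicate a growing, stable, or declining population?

lx = nx/n0 = nx/120: 1, 0.63333…, 0.36667…, 0.225, 0.125, 0.09167…, 0.05, 0.03333…, 0.01667…, 0.00833…
R0 = Σ lx·mx = 0 + 0 + 0.11… + 0.135 + 0.075 + 0.018333… + 0.025 + 0.013333… + 0.003333… + 0.001667… = 0.381667…
R0 < 1, so the population is declining.

declining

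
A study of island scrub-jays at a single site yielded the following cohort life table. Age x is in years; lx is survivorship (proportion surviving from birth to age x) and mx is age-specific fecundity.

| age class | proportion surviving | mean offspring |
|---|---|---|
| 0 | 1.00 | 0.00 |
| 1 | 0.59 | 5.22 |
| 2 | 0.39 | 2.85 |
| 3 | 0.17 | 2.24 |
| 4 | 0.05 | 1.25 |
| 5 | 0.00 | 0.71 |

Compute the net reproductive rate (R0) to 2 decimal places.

lx·mx by age: 0, 3.0798, 1.1115, 0.3808, 0.0625, 0
R0 = Σ lx·mx = 4.6346 → 4.63

4.63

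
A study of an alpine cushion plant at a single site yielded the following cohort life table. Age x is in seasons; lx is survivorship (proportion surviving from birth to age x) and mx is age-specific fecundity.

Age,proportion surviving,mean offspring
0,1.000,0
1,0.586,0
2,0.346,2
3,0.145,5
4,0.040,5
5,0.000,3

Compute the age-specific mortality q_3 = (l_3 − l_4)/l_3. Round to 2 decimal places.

0.72

q_3 = (l_3 − l_4) / l_3 = (0.145 − 0.04) / 0.145
     = 0.105 / 0.145 = 0.724138… → 0.72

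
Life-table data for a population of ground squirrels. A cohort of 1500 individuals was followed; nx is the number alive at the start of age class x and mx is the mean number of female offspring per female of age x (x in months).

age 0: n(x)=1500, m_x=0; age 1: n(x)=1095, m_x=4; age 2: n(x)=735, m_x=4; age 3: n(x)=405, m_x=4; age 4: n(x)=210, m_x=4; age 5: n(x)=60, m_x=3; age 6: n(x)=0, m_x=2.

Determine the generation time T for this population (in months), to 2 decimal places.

1.95

lx = nx/n0 = nx/1500: 1, 0.73, 0.49, 0.27, 0.14, 0.04, 0
lx·mx: 0, 2.92, 1.96, 1.08, 0.56, 0.12, 0 → R0 = 6.64
x·lx·mx: 0, 2.92, 3.92, 3.24, 2.24, 0.6, 0 → Σ = 12.92
T = 12.92 / 6.64 = 1.945783… → 1.95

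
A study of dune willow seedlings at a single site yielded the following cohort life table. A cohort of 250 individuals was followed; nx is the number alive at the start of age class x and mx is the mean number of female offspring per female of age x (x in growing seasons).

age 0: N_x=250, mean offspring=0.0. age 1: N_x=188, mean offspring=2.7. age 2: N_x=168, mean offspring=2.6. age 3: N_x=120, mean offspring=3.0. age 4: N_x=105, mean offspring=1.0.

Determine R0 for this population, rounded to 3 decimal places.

lx = nx/n0 = nx/250: 1, 0.752, 0.672, 0.48, 0.42
lx·mx by age: 0, 2.0304, 1.7472, 1.44, 0.42
R0 = Σ lx·mx = 5.6376 → 5.638

5.638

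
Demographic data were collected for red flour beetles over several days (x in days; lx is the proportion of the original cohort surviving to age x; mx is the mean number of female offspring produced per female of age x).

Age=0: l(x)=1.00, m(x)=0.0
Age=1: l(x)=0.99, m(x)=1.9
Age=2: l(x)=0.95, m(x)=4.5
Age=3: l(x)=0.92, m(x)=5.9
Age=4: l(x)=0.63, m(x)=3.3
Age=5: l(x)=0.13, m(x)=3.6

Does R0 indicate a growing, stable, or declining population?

R0 = Σ lx·mx = 0 + 1.881 + 4.275 + 5.428 + 2.079 + 0.468 = 14.131
R0 > 1, so the population is growing.

growing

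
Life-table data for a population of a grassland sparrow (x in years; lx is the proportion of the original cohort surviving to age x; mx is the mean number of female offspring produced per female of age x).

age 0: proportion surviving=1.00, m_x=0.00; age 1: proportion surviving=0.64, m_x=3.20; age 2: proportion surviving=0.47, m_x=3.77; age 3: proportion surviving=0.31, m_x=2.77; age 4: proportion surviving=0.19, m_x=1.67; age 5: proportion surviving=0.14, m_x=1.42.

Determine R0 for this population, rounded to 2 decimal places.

5.19

lx·mx by age: 0, 2.048, 1.7719, 0.8587, 0.3173, 0.1988
R0 = Σ lx·mx = 5.1947 → 5.19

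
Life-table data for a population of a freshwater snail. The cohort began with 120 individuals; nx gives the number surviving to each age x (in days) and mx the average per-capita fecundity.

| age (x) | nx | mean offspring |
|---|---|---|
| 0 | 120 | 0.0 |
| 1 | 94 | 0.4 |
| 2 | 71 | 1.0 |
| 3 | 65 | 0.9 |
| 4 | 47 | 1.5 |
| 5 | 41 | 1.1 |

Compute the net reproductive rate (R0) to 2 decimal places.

2.36

lx = nx/n0 = nx/120: 1, 0.78333…, 0.59167…, 0.54167…, 0.39167…, 0.34167…
lx·mx by age: 0, 0.313333…, 0.591667…, 0.4875…, 0.5875…, 0.375833…
R0 = Σ lx·mx = 2.355833… → 2.36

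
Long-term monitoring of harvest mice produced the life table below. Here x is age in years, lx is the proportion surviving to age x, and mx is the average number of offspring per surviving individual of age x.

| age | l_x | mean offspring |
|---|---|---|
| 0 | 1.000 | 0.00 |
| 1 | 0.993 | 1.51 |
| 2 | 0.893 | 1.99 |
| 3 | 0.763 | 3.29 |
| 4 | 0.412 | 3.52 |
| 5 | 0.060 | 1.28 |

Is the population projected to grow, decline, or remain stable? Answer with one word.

R0 = Σ lx·mx = 0 + 1.49943 + 1.77707 + 2.51027 + 1.45024 + 0.0768 = 7.31381
R0 > 1, so the population is growing.

growing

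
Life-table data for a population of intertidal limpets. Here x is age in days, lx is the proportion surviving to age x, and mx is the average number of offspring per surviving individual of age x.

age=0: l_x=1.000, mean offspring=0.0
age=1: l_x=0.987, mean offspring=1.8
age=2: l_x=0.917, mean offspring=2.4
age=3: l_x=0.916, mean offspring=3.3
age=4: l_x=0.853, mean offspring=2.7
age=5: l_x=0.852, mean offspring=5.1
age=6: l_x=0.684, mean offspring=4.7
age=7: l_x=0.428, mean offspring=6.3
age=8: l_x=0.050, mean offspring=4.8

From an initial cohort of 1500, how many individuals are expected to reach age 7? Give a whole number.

Expected survivors = N0 · l_7 = 1500 × 0.428 = 642 → 642

642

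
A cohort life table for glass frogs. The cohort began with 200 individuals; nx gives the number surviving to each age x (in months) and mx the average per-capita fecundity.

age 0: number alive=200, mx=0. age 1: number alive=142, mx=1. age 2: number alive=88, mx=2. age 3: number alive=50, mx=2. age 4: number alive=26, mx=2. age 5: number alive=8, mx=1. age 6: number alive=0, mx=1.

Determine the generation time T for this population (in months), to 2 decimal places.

lx = nx/n0 = nx/200: 1, 0.71, 0.44, 0.25, 0.13, 0.04, 0
lx·mx: 0, 0.71, 0.88, 0.5, 0.26, 0.04, 0 → R0 = 2.39
x·lx·mx: 0, 0.71, 1.76, 1.5, 1.04, 0.2, 0 → Σ = 5.21
T = 5.21 / 2.39 = 2.179916… → 2.18

2.18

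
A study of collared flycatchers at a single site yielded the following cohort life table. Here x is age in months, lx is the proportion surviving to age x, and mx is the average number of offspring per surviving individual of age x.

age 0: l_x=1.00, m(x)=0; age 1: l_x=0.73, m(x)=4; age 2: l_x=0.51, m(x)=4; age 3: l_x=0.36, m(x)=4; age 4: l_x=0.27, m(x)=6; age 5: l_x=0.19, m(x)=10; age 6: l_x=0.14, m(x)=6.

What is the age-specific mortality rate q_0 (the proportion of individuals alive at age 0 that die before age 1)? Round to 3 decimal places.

0.270

q_0 = (l_0 − l_1) / l_0 = (1 − 0.73) / 1
     = 0.27 / 1 = 0.27 → 0.270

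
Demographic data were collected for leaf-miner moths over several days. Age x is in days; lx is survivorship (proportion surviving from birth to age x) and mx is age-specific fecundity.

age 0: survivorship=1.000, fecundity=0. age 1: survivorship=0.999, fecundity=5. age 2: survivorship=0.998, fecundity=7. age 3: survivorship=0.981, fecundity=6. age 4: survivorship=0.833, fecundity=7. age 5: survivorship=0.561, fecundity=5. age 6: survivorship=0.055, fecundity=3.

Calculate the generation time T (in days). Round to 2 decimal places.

lx·mx: 0, 4.995, 6.986, 5.886, 5.831, 2.805, 0.165 → R0 = 26.668
x·lx·mx: 0, 4.995, 13.972, 17.658, 23.324, 14.025, 0.99 → Σ = 74.964
T = 74.964 / 26.668 = 2.811009… → 2.81

2.81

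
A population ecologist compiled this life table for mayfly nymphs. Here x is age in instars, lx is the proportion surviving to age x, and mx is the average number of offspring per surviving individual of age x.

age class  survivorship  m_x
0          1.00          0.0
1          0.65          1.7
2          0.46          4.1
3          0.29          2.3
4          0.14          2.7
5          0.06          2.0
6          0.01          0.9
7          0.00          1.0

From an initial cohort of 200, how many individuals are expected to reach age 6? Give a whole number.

2

Expected survivors = N0 · l_6 = 200 × 0.01 = 2 → 2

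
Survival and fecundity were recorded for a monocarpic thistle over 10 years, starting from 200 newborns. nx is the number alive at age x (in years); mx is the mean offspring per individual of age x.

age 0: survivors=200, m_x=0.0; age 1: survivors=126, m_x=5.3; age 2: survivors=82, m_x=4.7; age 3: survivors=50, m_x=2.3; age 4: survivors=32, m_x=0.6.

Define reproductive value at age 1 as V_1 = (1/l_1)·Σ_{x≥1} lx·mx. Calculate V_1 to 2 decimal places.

lx = nx/n0 = nx/200: 1, 0.63, 0.41, 0.25, 0.16
lx·mx for x ≥ 1: 3.339, 1.927, 0.575, 0.096 → sum = 5.937
V_1 = 5.937 / l_1 = 5.937 / 0.63 = 9.42381… → 9.42

9.42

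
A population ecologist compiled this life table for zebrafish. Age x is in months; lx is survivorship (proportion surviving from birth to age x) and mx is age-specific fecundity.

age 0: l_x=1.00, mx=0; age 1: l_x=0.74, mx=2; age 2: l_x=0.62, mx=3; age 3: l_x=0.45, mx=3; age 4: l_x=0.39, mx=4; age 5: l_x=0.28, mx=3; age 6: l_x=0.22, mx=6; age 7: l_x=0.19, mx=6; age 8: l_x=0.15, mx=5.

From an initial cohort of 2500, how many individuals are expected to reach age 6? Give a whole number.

Expected survivors = N0 · l_6 = 2500 × 0.22 = 550 → 550

550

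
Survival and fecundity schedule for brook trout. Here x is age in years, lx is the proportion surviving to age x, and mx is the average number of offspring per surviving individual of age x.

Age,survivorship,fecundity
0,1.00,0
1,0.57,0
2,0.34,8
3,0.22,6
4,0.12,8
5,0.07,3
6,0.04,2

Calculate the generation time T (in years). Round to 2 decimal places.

lx·mx: 0, 0, 2.72, 1.32, 0.96, 0.21, 0.08 → R0 = 5.29
x·lx·mx: 0, 0, 5.44, 3.96, 3.84, 1.05, 0.48 → Σ = 14.77
T = 14.77 / 5.29 = 2.79206… → 2.79

2.79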